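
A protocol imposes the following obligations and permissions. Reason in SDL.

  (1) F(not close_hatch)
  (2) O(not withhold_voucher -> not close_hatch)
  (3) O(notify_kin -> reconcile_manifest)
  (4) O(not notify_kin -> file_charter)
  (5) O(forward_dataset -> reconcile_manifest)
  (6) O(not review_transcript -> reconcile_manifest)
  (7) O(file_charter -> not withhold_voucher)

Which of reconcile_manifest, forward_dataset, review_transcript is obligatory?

F(not close_hatch) at premise 1 means O(close_hatch).
Premise 2, O(not withhold_voucher -> not close_hatch), contraposes to O(close_hatch -> withhold_voucher); with O(close_hatch) we get O(withhold_voucher).
Premise 7 is O(file_charter -> not withhold_voucher); contrapositively O(withhold_voucher -> not file_charter). Since O(withhold_voucher) holds, K gives O(not file_charter).
The contrapositive of premise 4 (O(not notify_kin -> file_charter)) is O(not file_charter -> notify_kin), and O(not file_charter) is already established, so O(notify_kin).
Premise 3 is O(notify_kin -> reconcile_manifest); since O(notify_kin), deontic closure gives O(reconcile_manifest).
So O(reconcile_manifest) holds — reconcile_manifest is obligatory. None of the other listed options is made obligatory by any chain of premises.

reconcile_manifest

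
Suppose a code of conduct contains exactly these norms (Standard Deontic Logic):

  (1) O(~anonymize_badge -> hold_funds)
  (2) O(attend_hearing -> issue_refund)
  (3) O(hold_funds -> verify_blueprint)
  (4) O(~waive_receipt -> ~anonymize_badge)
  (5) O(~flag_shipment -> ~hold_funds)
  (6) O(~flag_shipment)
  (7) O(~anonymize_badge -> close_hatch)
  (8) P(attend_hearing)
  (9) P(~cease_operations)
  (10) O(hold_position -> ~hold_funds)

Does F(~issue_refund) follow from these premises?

Premise 2 is O(attend_hearing -> issue_refund), but O(attend_hearing) is not derivable from the premises (the permission P(attend_hearing) asserts only ~O(~attend_hearing), not O(attend_hearing)), so it does not yield O(issue_refund).
No other premise forces O(issue_refund). An ideal world satisfying every premise can still have ~issue_refund true, so F(~issue_refund) is not derivable.

No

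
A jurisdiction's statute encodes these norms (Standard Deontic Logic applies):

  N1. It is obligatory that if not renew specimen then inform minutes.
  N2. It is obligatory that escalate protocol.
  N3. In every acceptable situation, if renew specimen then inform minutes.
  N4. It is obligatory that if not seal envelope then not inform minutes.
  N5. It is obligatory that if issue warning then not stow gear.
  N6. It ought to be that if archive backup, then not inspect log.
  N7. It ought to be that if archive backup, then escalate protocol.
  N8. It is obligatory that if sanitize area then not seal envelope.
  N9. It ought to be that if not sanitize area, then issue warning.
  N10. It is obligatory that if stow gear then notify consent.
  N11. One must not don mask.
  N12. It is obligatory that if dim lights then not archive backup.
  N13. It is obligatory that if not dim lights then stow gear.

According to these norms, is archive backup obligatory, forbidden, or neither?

Premises 1 and 3 cover both cases: O(¬renew_specimen → inform_minutes) and O(renew_specimen → inform_minutes). Since ¬renew_specimen ∨ renew_specimen is a tautology, O(inform_minutes) follows.
Premise 4, O(¬seal_envelope → ¬inform_minutes), contraposes to O(inform_minutes → seal_envelope); with O(inform_minutes) we get O(seal_envelope).
The contrapositive of premise 8 (O(sanitize_area → ¬seal_envelope)) is O(seal_envelope → ¬sanitize_area), and O(seal_envelope) is already established, so O(¬sanitize_area).
From O(¬sanitize_area) and premise 9, O(¬sanitize_area → issue_warning), we obtain O(issue_warning).
With premise 5, O(issue_warning → ¬stow_gear), the K-axiom yields O(¬stow_gear).
Premise 13, O(¬dim_lights → stow_gear), contraposes to O(¬stow_gear → dim_lights); with O(¬stow_gear) we get O(dim_lights).
Premise 12 is O(dim_lights → ¬archive_backup); since O(dim_lights), deontic closure gives O(¬archive_backup).
Premises 2, 6, 7, 10, 11 do not contribute to this derivation.
Thus O(¬archive_backup), which is F(archive_backup): archive_backup is forbidden.

Forbidden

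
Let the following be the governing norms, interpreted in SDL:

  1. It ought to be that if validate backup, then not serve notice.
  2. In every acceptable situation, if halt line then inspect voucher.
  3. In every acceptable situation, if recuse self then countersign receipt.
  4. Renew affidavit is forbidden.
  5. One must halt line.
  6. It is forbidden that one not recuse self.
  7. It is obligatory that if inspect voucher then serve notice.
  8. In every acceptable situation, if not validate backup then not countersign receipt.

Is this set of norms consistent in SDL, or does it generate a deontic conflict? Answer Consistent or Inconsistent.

Inconsistent

F(¬recuse_self) at premise 6 means O(recuse_self).
Premise 3 is O(recuse_self → countersign_receipt); since O(recuse_self), deontic closure gives O(countersign_receipt).
Premise 8 is O(¬validate_backup → ¬countersign_receipt); contrapositively O(countersign_receipt → validate_backup). Since O(countersign_receipt) holds, K gives O(validate_backup).
Premise 1 is O(validate_backup → ¬serve_notice); since O(validate_backup), deontic closure gives O(¬serve_notice).
Premise 7 is O(inspect_voucher → serve_notice); contrapositively O(¬serve_notice → ¬inspect_voucher). Since O(¬serve_notice) holds, K gives O(¬inspect_voucher).
Premise 2, O(halt_line → inspect_voucher), contraposes to O(¬inspect_voucher → ¬halt_line); with O(¬inspect_voucher) we get O(¬halt_line).
But premise 5 directly asserts O(halt_line).
We now have both O(¬halt_line) and O(halt_line) — halt_line is simultaneously obligatory and forbidden, violating the D-axiom.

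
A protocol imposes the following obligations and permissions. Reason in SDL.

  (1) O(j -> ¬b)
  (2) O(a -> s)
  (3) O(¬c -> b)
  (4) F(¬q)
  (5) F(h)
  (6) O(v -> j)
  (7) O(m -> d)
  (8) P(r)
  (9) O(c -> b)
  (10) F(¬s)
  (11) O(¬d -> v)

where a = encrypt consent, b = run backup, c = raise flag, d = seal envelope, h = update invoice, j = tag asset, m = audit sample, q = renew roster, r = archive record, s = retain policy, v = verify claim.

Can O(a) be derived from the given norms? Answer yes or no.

No

Premise 2 is O(a -> s); even if O(s) held, inferring O(a) would be affirming the consequent — invalid.
No other premise forces O(a). An ideal world satisfying every premise can still have a false, so O(a) is not derivable.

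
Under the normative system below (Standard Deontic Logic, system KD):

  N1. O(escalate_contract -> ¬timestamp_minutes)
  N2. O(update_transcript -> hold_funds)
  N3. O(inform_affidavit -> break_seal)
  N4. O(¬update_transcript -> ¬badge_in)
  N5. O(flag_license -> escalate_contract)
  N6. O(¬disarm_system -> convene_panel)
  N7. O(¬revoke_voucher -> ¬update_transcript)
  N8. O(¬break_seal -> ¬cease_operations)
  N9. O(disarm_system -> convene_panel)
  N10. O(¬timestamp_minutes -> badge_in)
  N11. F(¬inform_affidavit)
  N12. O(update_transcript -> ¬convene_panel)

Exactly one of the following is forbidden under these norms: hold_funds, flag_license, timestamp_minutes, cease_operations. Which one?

By case analysis on disarm_system: premise 9 gives O(disarm_system -> convene_panel) and premise 6 gives O(¬disarm_system -> convene_panel), so O(convene_panel) either way.
The contrapositive of premise 12 (O(update_transcript -> ¬convene_panel)) is O(convene_panel -> ¬update_transcript), and O(convene_panel) is already established, so O(¬update_transcript).
Premise 4 is O(¬update_transcript -> ¬badge_in); since O(¬update_transcript), deontic closure gives O(¬badge_in).
Premise 10 is O(¬timestamp_minutes -> badge_in); contrapositively O(¬badge_in -> timestamp_minutes). Since O(¬badge_in) holds, K gives O(timestamp_minutes).
The contrapositive of premise 1 (O(escalate_contract -> ¬timestamp_minutes)) is O(timestamp_minutes -> ¬escalate_contract), and O(timestamp_minutes) is already established, so O(¬escalate_contract).
The contrapositive of premise 5 (O(flag_license -> escalate_contract)) is O(¬escalate_contract -> ¬flag_license), and O(¬escalate_contract) is already established, so O(¬flag_license).
So O(¬flag_license) holds, i.e. flag_license is forbidden. None of the other listed options is forbidden under the premises.

flag_license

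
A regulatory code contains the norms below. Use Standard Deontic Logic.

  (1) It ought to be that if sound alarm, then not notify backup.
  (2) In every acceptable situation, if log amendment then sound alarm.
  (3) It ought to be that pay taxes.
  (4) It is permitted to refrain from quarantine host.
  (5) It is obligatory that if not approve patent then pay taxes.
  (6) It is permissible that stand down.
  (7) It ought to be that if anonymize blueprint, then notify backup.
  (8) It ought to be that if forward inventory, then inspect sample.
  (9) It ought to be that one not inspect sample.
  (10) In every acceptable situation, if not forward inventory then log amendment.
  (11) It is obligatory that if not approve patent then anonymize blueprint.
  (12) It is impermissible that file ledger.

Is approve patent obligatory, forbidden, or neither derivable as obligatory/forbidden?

Obligatory

From premise 9 we have O(¬inspect_sample).
Premise 8, O(forward_inventory → inspect_sample), contraposes to O(¬inspect_sample → ¬forward_inventory); with O(¬inspect_sample) we get O(¬forward_inventory).
Applying K to premise 10 (O(¬forward_inventory → log_amendment)) and O(¬forward_inventory) yields O(log_amendment).
From O(log_amendment) and premise 2, O(log_amendment → sound_alarm), we obtain O(sound_alarm).
From O(sound_alarm) and premise 1, O(sound_alarm → ¬notify_backup), we obtain O(¬notify_backup).
Premise 7 is O(anonymize_blueprint → notify_backup); contrapositively O(¬notify_backup → ¬anonymize_blueprint). Since O(¬notify_backup) holds, K gives O(¬anonymize_blueprint).
Premise 11 is O(¬approve_patent → anonymize_blueprint); contrapositively O(¬anonymize_blueprint → approve_patent). Since O(¬anonymize_blueprint) holds, K gives O(approve_patent).
Premises 3, 4, 5, 6, 12 do not contribute to this derivation.
Hence approve_patent is obligatory.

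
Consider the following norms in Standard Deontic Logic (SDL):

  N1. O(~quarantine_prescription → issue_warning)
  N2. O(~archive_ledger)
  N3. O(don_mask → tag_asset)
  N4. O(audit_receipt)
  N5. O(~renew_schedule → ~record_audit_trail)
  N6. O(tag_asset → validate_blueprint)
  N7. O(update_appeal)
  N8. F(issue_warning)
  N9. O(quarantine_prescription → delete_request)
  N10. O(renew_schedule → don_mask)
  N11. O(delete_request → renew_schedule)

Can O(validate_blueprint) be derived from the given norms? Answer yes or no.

Premise 8 is F(issue_warning), i.e. O(~issue_warning).
The contrapositive of premise 1 (O(~quarantine_prescription → issue_warning)) is O(~issue_warning → quarantine_prescription), and O(~issue_warning) is already established, so O(quarantine_prescription).
Applying K to premise 9 (O(quarantine_prescription → delete_request)) and O(quarantine_prescription) yields O(delete_request).
From O(delete_request) and premise 11, O(delete_request → renew_schedule), we obtain O(renew_schedule).
With premise 10, O(renew_schedule → don_mask), the K-axiom yields O(don_mask).
From O(don_mask) and premise 3, O(don_mask → tag_asset), we obtain O(tag_asset).
With premise 6, O(tag_asset → validate_blueprint), the K-axiom yields O(validate_blueprint).
Premises 2, 4, 5, 7 do not contribute to this derivation.
So O(validate_blueprint) follows.

Yes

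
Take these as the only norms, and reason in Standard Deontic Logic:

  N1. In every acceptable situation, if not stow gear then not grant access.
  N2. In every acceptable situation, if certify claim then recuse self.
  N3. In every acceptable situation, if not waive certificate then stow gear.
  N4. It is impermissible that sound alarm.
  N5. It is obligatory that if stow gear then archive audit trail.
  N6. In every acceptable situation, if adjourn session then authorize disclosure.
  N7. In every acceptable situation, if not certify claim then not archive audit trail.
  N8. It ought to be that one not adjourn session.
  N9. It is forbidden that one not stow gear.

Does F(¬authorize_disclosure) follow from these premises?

Premise 6 is O(adjourn_session → authorize_disclosure), but O(adjourn_session) is not derivable from the premises, so it does not yield O(authorize_disclosure).
No other premise forces O(authorize_disclosure). An ideal world satisfying every premise can still have ¬authorize_disclosure true, so F(¬authorize_disclosure) is not derivable.

No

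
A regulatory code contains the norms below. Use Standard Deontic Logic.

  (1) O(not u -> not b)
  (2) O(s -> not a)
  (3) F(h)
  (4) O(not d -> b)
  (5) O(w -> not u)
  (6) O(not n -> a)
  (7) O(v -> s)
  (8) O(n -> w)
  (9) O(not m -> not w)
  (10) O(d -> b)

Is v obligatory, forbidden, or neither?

Forbidden

Premises 4 and 10 cover both cases: O(not d -> b) and O(d -> b). Since not d ∨ d is a tautology, O(b) follows.
Premise 1 is O(not u -> not b); contrapositively O(b -> u). Since O(b) holds, K gives O(u).
The contrapositive of premise 5 (O(w -> not u)) is O(u -> not w), and O(u) is already established, so O(not w).
The contrapositive of premise 8 (O(n -> w)) is O(not w -> not n), and O(not w) is already established, so O(not n).
With premise 6, O(not n -> a), the K-axiom yields O(a).
Premise 2 is O(s -> not a); contrapositively O(a -> not s). Since O(a) holds, K gives O(not s).
The contrapositive of premise 7 (O(v -> s)) is O(not s -> not v), and O(not s) is already established, so O(not v).
Premises 3, 9 do not contribute to this derivation.
Thus O(not v), which is F(v): v is forbidden.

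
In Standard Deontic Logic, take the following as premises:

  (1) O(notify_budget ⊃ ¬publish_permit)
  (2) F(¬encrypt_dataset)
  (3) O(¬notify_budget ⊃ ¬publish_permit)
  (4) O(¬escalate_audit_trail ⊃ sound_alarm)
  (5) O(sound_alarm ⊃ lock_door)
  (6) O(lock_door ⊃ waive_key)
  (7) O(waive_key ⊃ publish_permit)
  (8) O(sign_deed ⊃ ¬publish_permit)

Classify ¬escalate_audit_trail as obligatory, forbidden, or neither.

Premises 3 and 1 are O(¬notify_budget ⊃ ¬publish_permit) and O(notify_budget ⊃ ¬publish_permit); every ideal world satisfies ¬notify_budget or notify_budget, so in either case ¬publish_permit holds — hence O(¬publish_permit).
Premise 7, O(waive_key ⊃ publish_permit), contraposes to O(¬publish_permit ⊃ ¬waive_key); with O(¬publish_permit) we get O(¬waive_key).
The contrapositive of premise 6 (O(lock_door ⊃ waive_key)) is O(¬waive_key ⊃ ¬lock_door), and O(¬waive_key) is already established, so O(¬lock_door).
The contrapositive of premise 5 (O(sound_alarm ⊃ lock_door)) is O(¬lock_door ⊃ ¬sound_alarm), and O(¬lock_door) is already established, so O(¬sound_alarm).
Premise 4, O(¬escalate_audit_trail ⊃ sound_alarm), contraposes to O(¬sound_alarm ⊃ escalate_audit_trail); with O(¬sound_alarm) we get O(escalate_audit_trail).
Premises 2, 8 do not contribute to this derivation.
Thus O(escalate_audit_trail), which is F(¬escalate_audit_trail): ¬escalate_audit_trail is forbidden.

Forbidden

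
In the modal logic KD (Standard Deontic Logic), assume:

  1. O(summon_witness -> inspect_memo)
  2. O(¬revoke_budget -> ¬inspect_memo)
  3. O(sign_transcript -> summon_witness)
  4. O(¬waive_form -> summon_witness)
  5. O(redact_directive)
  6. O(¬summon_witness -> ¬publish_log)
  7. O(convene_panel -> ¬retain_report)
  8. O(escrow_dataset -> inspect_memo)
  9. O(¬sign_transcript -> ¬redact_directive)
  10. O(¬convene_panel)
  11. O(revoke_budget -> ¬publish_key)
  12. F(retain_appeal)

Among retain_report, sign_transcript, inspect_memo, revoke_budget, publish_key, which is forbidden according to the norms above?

publish_key

Premise 5 gives O(redact_directive).
Premise 9 is O(¬sign_transcript -> ¬redact_directive); contrapositively O(redact_directive -> sign_transcript). Since O(redact_directive) holds, K gives O(sign_transcript).
From O(sign_transcript) and premise 3, O(sign_transcript -> summon_witness), we obtain O(summon_witness).
With premise 1, O(summon_witness -> inspect_memo), the K-axiom yields O(inspect_memo).
Premise 2 is O(¬revoke_budget -> ¬inspect_memo); contrapositively O(inspect_memo -> revoke_budget). Since O(inspect_memo) holds, K gives O(revoke_budget).
Applying K to premise 11 (O(revoke_budget -> ¬publish_key)) and O(revoke_budget) yields O(¬publish_key).
So O(¬publish_key) holds, i.e. publish_key is forbidden. None of the other listed options is forbidden under the premises.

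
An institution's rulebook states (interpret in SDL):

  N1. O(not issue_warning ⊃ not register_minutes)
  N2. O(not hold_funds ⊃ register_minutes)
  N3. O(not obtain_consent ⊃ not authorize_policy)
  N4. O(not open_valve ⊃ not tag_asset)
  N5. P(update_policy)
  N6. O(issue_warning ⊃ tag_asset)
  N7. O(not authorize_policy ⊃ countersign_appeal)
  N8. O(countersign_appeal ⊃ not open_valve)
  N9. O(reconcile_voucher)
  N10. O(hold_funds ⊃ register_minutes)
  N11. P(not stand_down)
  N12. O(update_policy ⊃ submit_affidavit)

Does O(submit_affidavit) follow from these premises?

Premise 12 is O(update_policy ⊃ submit_affidavit), but O(update_policy) is not derivable from the premises (the permission P(update_policy) asserts only not O(not update_policy), not O(update_policy)), so it does not yield O(submit_affidavit).
No other premise forces O(submit_affidavit). An ideal world satisfying every premise can still have submit_affidavit false, so O(submit_affidavit) is not derivable.

No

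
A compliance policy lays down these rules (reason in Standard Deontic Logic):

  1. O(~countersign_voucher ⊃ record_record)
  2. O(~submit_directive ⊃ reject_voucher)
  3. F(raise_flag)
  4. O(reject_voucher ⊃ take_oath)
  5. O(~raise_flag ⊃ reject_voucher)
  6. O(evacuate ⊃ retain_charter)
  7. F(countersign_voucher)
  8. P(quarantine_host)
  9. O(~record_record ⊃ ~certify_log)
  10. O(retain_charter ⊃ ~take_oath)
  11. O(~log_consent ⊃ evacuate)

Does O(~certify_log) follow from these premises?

Premise 9 is O(~record_record ⊃ ~certify_log), but O(~record_record) is not derivable from the premises, so it does not yield O(~certify_log).
No other premise forces O(~certify_log). An ideal world satisfying every premise can still have ~certify_log false, so O(~certify_log) is not derivable.

No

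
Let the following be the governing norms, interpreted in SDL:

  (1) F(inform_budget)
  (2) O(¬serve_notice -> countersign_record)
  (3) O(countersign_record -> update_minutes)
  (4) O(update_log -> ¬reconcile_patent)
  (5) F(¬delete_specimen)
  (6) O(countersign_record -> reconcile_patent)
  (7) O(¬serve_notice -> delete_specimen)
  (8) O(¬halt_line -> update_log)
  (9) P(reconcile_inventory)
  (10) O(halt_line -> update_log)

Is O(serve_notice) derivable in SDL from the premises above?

Yes

By case analysis on ¬halt_line: premise 8 gives O(¬halt_line -> update_log) and premise 10 gives O(halt_line -> update_log), so O(update_log) either way.
Applying K to premise 4 (O(update_log -> ¬reconcile_patent)) and O(update_log) yields O(¬reconcile_patent).
Premise 6 is O(countersign_record -> reconcile_patent); contrapositively O(¬reconcile_patent -> ¬countersign_record). Since O(¬reconcile_patent) holds, K gives O(¬countersign_record).
Premise 2, O(¬serve_notice -> countersign_record), contraposes to O(¬countersign_record -> serve_notice); with O(¬countersign_record) we get O(serve_notice).
Premises 1, 3, 5, 7, 9 do not contribute to this derivation.
So O(serve_notice) follows.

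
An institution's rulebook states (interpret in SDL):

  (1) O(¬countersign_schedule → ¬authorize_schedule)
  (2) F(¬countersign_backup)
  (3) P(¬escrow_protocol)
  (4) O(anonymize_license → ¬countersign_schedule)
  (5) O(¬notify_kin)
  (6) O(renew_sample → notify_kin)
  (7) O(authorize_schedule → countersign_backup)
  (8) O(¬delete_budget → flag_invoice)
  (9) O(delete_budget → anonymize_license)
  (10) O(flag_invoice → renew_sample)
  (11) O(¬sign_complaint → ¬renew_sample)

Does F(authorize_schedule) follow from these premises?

Yes

Premise 5 gives O(¬notify_kin).
The contrapositive of premise 6 (O(renew_sample → notify_kin)) is O(¬notify_kin → ¬renew_sample), and O(¬notify_kin) is already established, so O(¬renew_sample).
Premise 10, O(flag_invoice → renew_sample), contraposes to O(¬renew_sample → ¬flag_invoice); with O(¬renew_sample) we get O(¬flag_invoice).
Premise 8 is O(¬delete_budget → flag_invoice); contrapositively O(¬flag_invoice → delete_budget). Since O(¬flag_invoice) holds, K gives O(delete_budget).
Premise 9 is O(delete_budget → anonymize_license); since O(delete_budget), deontic closure gives O(anonymize_license).
Premise 4 is O(anonymize_license → ¬countersign_schedule); since O(anonymize_license), deontic closure gives O(¬countersign_schedule).
Premise 1 is O(¬countersign_schedule → ¬authorize_schedule); since O(¬countersign_schedule), deontic closure gives O(¬authorize_schedule).
Premises 2, 3, 7, 11 do not contribute to this derivation.
So O(¬authorize_schedule) holds, i.e. F(authorize_schedule). The claim follows.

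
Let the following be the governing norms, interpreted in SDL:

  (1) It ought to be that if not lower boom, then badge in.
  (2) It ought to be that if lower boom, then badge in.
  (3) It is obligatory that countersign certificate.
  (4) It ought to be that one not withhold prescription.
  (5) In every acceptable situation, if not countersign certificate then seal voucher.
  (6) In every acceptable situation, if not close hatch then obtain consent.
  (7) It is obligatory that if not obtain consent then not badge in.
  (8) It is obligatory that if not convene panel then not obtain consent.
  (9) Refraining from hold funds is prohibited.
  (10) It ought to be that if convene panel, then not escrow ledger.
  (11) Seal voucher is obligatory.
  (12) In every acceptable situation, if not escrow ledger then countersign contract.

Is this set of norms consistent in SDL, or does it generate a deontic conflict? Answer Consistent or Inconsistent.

Consistent

Premise 5 is O(¬countersign_certificate → seal_voucher); even if O(seal_voucher) held, inferring O(¬countersign_certificate) would be affirming the consequent — invalid.
So O(¬countersign_certificate) is not derivable, and the apparent clash with O(countersign_certificate) does not arise.
A world satisfying every obligation exists (e.g. badge_in=true, close_hatch=false, convene_panel=true, countersign_certificate=true, countersign_contract=true, escrow_ledger=false, hold_funds=true, lower_boom=false, obtain_consent=true, seal_voucher=true, withhold_prescription=false); no atom is both obligatory and forbidden, so the set is consistent.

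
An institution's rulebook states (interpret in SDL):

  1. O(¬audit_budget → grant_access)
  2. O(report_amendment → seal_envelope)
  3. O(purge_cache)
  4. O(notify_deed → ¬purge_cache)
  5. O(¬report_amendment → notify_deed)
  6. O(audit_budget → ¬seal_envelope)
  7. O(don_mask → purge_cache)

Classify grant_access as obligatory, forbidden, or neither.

Obligatory

Premise 3 gives O(purge_cache).
Premise 4 is O(notify_deed → ¬purge_cache); contrapositively O(purge_cache → ¬notify_deed). Since O(purge_cache) holds, K gives O(¬notify_deed).
Premise 5 is O(¬report_amendment → notify_deed); contrapositively O(¬notify_deed → report_amendment). Since O(¬notify_deed) holds, K gives O(report_amendment).
Premise 2 is O(report_amendment → seal_envelope); since O(report_amendment), deontic closure gives O(seal_envelope).
Premise 6, O(audit_budget → ¬seal_envelope), contraposes to O(seal_envelope → ¬audit_budget); with O(seal_envelope) we get O(¬audit_budget).
Premise 1 is O(¬audit_budget → grant_access); since O(¬audit_budget), deontic closure gives O(grant_access).
Premise 7 does not contribute to this derivation.
Hence grant_access is obligatory.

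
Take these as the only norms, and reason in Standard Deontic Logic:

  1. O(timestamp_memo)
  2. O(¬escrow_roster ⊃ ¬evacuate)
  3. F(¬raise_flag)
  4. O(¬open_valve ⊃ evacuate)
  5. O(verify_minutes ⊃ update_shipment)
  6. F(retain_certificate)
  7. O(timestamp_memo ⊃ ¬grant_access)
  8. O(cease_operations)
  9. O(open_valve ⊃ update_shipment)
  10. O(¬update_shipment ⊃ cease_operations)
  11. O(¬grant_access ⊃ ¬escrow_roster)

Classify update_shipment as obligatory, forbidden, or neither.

Obligatory

Premise 1 gives O(timestamp_memo).
Applying K to premise 7 (O(timestamp_memo ⊃ ¬grant_access)) and O(timestamp_memo) yields O(¬grant_access).
With premise 11, O(¬grant_access ⊃ ¬escrow_roster), the K-axiom yields O(¬escrow_roster).
With premise 2, O(¬escrow_roster ⊃ ¬evacuate), the K-axiom yields O(¬evacuate).
Premise 4, O(¬open_valve ⊃ evacuate), contraposes to O(¬evacuate ⊃ open_valve); with O(¬evacuate) we get O(open_valve).
Premise 9 is O(open_valve ⊃ update_shipment); since O(open_valve), deontic closure gives O(update_shipment).
Premises 3, 5, 6, 8, 10 do not contribute to this derivation.
Hence update_shipment is obligatory.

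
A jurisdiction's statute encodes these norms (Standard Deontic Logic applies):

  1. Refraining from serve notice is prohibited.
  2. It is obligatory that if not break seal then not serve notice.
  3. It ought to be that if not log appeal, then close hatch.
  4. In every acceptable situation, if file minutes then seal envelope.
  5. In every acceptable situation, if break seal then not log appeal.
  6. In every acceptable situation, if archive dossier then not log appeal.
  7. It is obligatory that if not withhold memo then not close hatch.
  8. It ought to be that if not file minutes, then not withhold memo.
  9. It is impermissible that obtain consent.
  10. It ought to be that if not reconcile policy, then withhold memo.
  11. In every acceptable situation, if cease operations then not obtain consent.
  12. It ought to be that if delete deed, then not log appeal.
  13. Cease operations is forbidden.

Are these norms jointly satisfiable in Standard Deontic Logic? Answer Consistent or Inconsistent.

Consistent

Premise 11 is O(cease_operations → ¬obtain_consent); even if O(¬obtain_consent) held, inferring O(cease_operations) would be affirming the consequent — invalid.
So O(cease_operations) is not derivable, and the apparent clash with O(¬cease_operations) does not arise.
A world satisfying every obligation exists (e.g. archive_dossier=false, break_seal=true, cease_operations=false, close_hatch=true, delete_deed=false, file_minutes=true, log_appeal=false, obtain_consent=false, reconcile_policy=false, seal_envelope=true, serve_notice=true, withhold_memo=true); no atom is both obligatory and forbidden, so the set is consistent.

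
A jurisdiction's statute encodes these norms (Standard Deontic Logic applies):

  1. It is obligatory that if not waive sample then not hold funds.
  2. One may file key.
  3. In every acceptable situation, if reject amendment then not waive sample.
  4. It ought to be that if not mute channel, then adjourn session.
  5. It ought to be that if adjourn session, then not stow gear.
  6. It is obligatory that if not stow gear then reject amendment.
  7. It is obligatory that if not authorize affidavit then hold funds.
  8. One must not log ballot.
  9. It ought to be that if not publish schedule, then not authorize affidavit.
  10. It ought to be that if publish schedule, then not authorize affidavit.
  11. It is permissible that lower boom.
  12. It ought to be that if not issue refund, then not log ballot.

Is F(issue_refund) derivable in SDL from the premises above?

Premise 12 is O(¬issue_refund → ¬log_ballot); even if O(¬log_ballot) held, inferring O(¬issue_refund) would be affirming the consequent — invalid.
No other premise forces O(¬issue_refund). An ideal world satisfying every premise can still have issue_refund true, so F(issue_refund) is not derivable.

No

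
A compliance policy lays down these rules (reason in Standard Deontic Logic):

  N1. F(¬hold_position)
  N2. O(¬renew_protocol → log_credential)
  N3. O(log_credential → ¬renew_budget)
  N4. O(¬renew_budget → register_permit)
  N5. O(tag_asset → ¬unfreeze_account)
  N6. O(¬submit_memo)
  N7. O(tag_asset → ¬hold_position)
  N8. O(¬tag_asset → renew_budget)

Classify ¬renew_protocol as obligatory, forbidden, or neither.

F(¬hold_position) at premise 1 means O(hold_position).
Premise 7, O(tag_asset → ¬hold_position), contraposes to O(hold_position → ¬tag_asset); with O(hold_position) we get O(¬tag_asset).
Premise 8 is O(¬tag_asset → renew_budget); since O(¬tag_asset), deontic closure gives O(renew_budget).
Premise 3 is O(log_credential → ¬renew_budget); contrapositively O(renew_budget → ¬log_credential). Since O(renew_budget) holds, K gives O(¬log_credential).
Premise 2, O(¬renew_protocol → log_credential), contraposes to O(¬log_credential → renew_protocol); with O(¬log_credential) we get O(renew_protocol).
Premises 4, 5, 6 do not contribute to this derivation.
Thus O(renew_protocol), which is F(¬renew_protocol): ¬renew_protocol is forbidden.

Forbidden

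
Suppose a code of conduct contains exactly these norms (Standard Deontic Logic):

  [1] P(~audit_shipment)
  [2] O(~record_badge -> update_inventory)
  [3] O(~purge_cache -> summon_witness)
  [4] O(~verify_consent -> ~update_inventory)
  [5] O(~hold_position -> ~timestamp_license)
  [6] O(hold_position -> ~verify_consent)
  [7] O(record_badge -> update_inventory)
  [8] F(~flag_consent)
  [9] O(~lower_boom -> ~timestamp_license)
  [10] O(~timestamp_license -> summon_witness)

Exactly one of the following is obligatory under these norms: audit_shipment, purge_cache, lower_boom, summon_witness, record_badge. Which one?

summon_witness

Premises 7 and 2 are O(record_badge -> update_inventory) and O(~record_badge -> update_inventory); every ideal world satisfies record_badge or ~record_badge, so in either case update_inventory holds — hence O(update_inventory).
The contrapositive of premise 4 (O(~verify_consent -> ~update_inventory)) is O(update_inventory -> verify_consent), and O(update_inventory) is already established, so O(verify_consent).
Premise 6 is O(hold_position -> ~verify_consent); contrapositively O(verify_consent -> ~hold_position). Since O(verify_consent) holds, K gives O(~hold_position).
From O(~hold_position) and premise 5, O(~hold_position -> ~timestamp_license), we obtain O(~timestamp_license).
Premise 10 is O(~timestamp_license -> summon_witness); since O(~timestamp_license), deontic closure gives O(summon_witness).
So O(summon_witness) holds — summon_witness is obligatory. None of the other listed options is made obligatory by any chain of premises.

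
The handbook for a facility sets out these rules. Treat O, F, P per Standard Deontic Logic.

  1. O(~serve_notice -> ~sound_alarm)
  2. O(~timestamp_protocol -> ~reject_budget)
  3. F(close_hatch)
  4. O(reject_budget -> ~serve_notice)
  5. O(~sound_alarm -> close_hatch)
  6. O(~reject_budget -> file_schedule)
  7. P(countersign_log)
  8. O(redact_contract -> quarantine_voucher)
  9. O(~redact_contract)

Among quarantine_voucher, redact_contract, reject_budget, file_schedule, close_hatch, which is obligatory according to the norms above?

file_schedule

F(close_hatch) at premise 3 means O(~close_hatch).
Premise 5, O(~sound_alarm -> close_hatch), contraposes to O(~close_hatch -> sound_alarm); with O(~close_hatch) we get O(sound_alarm).
The contrapositive of premise 1 (O(~serve_notice -> ~sound_alarm)) is O(sound_alarm -> serve_notice), and O(sound_alarm) is already established, so O(serve_notice).
The contrapositive of premise 4 (O(reject_budget -> ~serve_notice)) is O(serve_notice -> ~reject_budget), and O(serve_notice) is already established, so O(~reject_budget).
With premise 6, O(~reject_budget -> file_schedule), the K-axiom yields O(file_schedule).
So O(file_schedule) holds — file_schedule is obligatory. None of the other listed options is made obligatory by any chain of premises.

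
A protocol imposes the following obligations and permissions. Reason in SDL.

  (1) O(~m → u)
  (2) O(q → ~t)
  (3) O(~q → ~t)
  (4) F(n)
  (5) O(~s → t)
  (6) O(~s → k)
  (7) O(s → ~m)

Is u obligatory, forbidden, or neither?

By case analysis on q: premise 2 gives O(q → ~t) and premise 3 gives O(~q → ~t), so O(~t) either way.
Premise 5, O(~s → t), contraposes to O(~t → s); with O(~t) we get O(s).
With premise 7, O(s → ~m), the K-axiom yields O(~m).
Premise 1 is O(~m → u); since O(~m), deontic closure gives O(u).
Premises 4, 6 do not contribute to this derivation.
Hence u is obligatory.

Obligatory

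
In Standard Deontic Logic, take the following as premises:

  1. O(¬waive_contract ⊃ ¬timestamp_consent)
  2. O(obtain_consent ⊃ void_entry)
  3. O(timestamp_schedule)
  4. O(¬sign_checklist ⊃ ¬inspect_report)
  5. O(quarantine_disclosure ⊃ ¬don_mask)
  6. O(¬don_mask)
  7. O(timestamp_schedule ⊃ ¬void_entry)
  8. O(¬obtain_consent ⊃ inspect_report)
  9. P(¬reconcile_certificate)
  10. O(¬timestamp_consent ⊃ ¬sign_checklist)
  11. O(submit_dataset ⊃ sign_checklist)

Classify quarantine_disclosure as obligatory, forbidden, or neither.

Premise 5 is O(quarantine_disclosure ⊃ ¬don_mask); even if O(¬don_mask) held, inferring O(quarantine_disclosure) would be affirming the consequent — invalid.
No premise or chain of K-axiom applications forces O(quarantine_disclosure), and none forces O(¬quarantine_disclosure). So quarantine_disclosure is neither obligatory nor forbidden under these norms.

Neither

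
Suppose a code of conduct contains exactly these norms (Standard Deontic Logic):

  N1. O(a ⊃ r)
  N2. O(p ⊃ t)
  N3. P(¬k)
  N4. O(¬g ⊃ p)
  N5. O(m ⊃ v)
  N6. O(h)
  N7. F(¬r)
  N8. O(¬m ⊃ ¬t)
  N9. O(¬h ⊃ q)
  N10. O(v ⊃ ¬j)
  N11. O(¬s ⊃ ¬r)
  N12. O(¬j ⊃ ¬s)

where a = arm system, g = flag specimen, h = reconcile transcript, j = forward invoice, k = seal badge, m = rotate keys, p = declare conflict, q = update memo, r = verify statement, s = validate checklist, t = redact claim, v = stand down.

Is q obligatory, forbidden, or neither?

Premise 9 is O(¬h ⊃ q), but O(¬h) is not derivable from the premises, so it does not yield O(q).
No premise or chain of K-axiom applications forces O(q), and none forces O(¬q). So q is neither obligatory nor forbidden under these norms.

Neither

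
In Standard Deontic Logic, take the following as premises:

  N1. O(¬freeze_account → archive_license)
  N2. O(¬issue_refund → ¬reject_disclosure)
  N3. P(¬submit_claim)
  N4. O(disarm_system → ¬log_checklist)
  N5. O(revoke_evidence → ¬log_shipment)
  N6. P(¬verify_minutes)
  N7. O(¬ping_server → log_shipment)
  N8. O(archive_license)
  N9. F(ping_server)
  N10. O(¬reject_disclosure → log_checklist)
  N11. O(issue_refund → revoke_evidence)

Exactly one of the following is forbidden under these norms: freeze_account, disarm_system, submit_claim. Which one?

Premise 9 is F(ping_server), i.e. O(¬ping_server).
With premise 7, O(¬ping_server → log_shipment), the K-axiom yields O(log_shipment).
Premise 5 is O(revoke_evidence → ¬log_shipment); contrapositively O(log_shipment → ¬revoke_evidence). Since O(log_shipment) holds, K gives O(¬revoke_evidence).
Premise 11 is O(issue_refund → revoke_evidence); contrapositively O(¬revoke_evidence → ¬issue_refund). Since O(¬revoke_evidence) holds, K gives O(¬issue_refund).
With premise 2, O(¬issue_refund → ¬reject_disclosure), the K-axiom yields O(¬reject_disclosure).
Premise 10 is O(¬reject_disclosure → log_checklist); since O(¬reject_disclosure), deontic closure gives O(log_checklist).
The contrapositive of premise 4 (O(disarm_system → ¬log_checklist)) is O(log_checklist → ¬disarm_system), and O(log_checklist) is already established, so O(¬disarm_system).
So O(¬disarm_system) holds, i.e. disarm_system is forbidden. None of the other listed options is forbidden under the premises.

disarm_system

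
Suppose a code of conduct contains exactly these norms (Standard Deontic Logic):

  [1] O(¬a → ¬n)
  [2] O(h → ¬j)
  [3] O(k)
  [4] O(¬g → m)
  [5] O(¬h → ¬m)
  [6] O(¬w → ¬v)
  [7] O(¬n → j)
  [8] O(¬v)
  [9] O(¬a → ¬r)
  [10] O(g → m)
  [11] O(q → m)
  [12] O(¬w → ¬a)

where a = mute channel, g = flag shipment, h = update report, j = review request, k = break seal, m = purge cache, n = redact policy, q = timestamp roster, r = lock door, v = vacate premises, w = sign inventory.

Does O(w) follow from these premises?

Premises 4 and 10 are O(¬g → m) and O(g → m); every ideal world satisfies ¬g or g, so in either case m holds — hence O(m).
Premise 5, O(¬h → ¬m), contraposes to O(m → h); with O(m) we get O(h).
With premise 2, O(h → ¬j), the K-axiom yields O(¬j).
The contrapositive of premise 7 (O(¬n → j)) is O(¬j → n), and O(¬j) is already established, so O(n).
Premise 1 is O(¬a → ¬n); contrapositively O(n → a). Since O(n) holds, K gives O(a).
Premise 12, O(¬w → ¬a), contraposes to O(a → w); with O(a) we get O(w).
Premises 3, 6, 8, 9, 11 do not contribute to this derivation.
So O(w) follows.

Yes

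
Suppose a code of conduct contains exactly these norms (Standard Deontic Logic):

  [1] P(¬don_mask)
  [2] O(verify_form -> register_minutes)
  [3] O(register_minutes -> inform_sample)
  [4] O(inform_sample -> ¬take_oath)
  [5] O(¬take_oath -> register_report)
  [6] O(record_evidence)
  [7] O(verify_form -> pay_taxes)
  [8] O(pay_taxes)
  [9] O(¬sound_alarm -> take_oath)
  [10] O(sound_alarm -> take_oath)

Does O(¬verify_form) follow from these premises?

Yes

Premises 10 and 9 cover both cases: O(sound_alarm -> take_oath) and O(¬sound_alarm -> take_oath). Since sound_alarm ∨ ¬sound_alarm is a tautology, O(take_oath) follows.
Premise 4 is O(inform_sample -> ¬take_oath); contrapositively O(take_oath -> ¬inform_sample). Since O(take_oath) holds, K gives O(¬inform_sample).
Premise 3 is O(register_minutes -> inform_sample); contrapositively O(¬inform_sample -> ¬register_minutes). Since O(¬inform_sample) holds, K gives O(¬register_minutes).
Premise 2, O(verify_form -> register_minutes), contraposes to O(¬register_minutes -> ¬verify_form); with O(¬register_minutes) we get O(¬verify_form).
Premises 1, 5, 6, 7, 8 do not contribute to this derivation.
So O(¬verify_form) follows.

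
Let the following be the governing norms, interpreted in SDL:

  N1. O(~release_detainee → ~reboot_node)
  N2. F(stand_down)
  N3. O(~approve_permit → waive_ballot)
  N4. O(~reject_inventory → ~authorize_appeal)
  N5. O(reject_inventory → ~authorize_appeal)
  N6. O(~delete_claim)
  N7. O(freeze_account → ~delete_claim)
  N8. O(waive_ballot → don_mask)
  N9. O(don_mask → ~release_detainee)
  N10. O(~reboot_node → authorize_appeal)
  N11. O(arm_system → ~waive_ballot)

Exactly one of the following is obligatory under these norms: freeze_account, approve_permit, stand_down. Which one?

Premises 5 and 4 cover both cases: O(reject_inventory → ~authorize_appeal) and O(~reject_inventory → ~authorize_appeal). Since reject_inventory ∨ ~reject_inventory is a tautology, O(~authorize_appeal) follows.
Premise 10, O(~reboot_node → authorize_appeal), contraposes to O(~authorize_appeal → reboot_node); with O(~authorize_appeal) we get O(reboot_node).
Premise 1 is O(~release_detainee → ~reboot_node); contrapositively O(reboot_node → release_detainee). Since O(reboot_node) holds, K gives O(release_detainee).
Premise 9 is O(don_mask → ~release_detainee); contrapositively O(release_detainee → ~don_mask). Since O(release_detainee) holds, K gives O(~don_mask).
The contrapositive of premise 8 (O(waive_ballot → don_mask)) is O(~don_mask → ~waive_ballot), and O(~don_mask) is already established, so O(~waive_ballot).
The contrapositive of premise 3 (O(~approve_permit → waive_ballot)) is O(~waive_ballot → approve_permit), and O(~waive_ballot) is already established, so O(approve_permit).
So O(approve_permit) holds — approve_permit is obligatory. None of the other listed options is made obligatory by any chain of premises.

approve_permit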